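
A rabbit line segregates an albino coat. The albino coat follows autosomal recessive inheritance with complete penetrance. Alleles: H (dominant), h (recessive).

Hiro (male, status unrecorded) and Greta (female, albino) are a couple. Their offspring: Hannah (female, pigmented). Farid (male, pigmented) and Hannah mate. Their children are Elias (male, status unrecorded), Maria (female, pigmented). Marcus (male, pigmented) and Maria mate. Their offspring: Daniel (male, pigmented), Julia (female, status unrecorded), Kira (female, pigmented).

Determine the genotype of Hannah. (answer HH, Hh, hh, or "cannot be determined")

From phenotype alone, Hannah is HH or Hh.
Hannah is pigmented so carries H and received h from Greta (hh), so Hannah is Hh.

Hh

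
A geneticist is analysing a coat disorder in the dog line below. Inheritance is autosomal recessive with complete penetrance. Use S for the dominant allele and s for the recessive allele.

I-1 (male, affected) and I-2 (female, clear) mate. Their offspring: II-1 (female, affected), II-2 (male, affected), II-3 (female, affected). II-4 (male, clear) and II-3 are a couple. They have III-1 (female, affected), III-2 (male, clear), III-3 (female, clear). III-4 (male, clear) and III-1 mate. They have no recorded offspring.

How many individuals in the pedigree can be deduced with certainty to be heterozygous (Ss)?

Obligate heterozygotes: I-2 is clear so carries S and passed s to II-1 (ss), so I-2 is Ss; II-4 is clear so carries S and passed s to III-1 (ss), so II-4 is Ss; III-2 is clear so carries S and received s from II-3 (ss), so III-2 is Ss; III-3 is clear so carries S and received s from II-3 (ss), so III-3 is Ss.
Every other individual is either homozygous by phenotype or has at least one consistent homozygous assignment, so the count is 4.

4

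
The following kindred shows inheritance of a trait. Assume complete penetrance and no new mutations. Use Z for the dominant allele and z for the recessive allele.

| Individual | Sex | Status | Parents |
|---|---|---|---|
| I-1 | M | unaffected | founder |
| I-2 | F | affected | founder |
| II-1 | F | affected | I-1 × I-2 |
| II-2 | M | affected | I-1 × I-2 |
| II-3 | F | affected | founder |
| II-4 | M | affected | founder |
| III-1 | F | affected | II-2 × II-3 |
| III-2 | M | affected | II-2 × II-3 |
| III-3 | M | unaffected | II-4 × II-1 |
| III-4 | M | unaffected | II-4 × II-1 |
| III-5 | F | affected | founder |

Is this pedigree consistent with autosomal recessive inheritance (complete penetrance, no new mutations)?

No

Under autosomal recessive, III-3 (unaffected, male) cannot arise from II-4 (affected) × II-1 (affected).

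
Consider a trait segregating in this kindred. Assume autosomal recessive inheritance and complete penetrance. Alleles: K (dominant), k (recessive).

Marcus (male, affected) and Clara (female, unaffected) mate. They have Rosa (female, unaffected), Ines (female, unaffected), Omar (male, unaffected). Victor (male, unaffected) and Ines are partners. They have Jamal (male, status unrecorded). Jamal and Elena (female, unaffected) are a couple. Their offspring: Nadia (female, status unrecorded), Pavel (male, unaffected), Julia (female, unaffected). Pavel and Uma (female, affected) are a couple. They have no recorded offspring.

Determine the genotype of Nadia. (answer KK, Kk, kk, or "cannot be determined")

Nadia's phenotype is unrecorded, and no parent or child forces a single allele at both positions; consistent genotype assignments exist with Nadia as KK or Kk or kk.

cannot be determined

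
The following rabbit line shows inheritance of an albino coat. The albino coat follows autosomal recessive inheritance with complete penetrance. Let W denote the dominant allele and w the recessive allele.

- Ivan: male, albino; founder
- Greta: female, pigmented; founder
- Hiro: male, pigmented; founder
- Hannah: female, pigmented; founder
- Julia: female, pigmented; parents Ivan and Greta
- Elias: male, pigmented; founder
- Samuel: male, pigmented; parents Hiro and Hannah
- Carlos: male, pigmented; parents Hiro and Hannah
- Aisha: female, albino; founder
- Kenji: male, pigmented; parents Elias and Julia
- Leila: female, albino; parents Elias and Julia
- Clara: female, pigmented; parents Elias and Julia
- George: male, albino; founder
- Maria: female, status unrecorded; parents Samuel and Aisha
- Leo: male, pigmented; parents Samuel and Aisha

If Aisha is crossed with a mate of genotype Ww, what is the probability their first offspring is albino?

Aisha is albino, so Aisha is ww.
The cross gives 1/2 Ww : 1/2 ww, so P(offspring is albino) = 1/2.

1/2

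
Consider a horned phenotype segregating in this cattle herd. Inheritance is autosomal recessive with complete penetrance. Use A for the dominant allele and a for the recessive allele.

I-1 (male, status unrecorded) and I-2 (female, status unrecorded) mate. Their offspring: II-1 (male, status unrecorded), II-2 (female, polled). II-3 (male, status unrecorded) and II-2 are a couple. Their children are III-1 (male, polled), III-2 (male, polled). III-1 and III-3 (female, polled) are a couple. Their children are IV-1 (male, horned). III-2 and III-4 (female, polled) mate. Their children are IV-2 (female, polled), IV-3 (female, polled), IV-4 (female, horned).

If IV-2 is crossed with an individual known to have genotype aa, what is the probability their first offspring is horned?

1/3

III-2 is polled so carries A and passed a to IV-4 (aa), so III-2 is Aa.
III-4 is polled so carries A and passed a to IV-4 (aa), so III-4 is Aa.
IV-2 is a polled offspring of III-2 (Aa) × III-4 (Aa), whose cross gives 1/4 AA : 1/2 Aa : 1/4 aa; conditioning on being polled, IV-2 is AA with probability 1/3, Aa with probability 2/3.
Summing over parental genotype combinations, P(offspring is horned) = 2/3·1/2 = 1/3.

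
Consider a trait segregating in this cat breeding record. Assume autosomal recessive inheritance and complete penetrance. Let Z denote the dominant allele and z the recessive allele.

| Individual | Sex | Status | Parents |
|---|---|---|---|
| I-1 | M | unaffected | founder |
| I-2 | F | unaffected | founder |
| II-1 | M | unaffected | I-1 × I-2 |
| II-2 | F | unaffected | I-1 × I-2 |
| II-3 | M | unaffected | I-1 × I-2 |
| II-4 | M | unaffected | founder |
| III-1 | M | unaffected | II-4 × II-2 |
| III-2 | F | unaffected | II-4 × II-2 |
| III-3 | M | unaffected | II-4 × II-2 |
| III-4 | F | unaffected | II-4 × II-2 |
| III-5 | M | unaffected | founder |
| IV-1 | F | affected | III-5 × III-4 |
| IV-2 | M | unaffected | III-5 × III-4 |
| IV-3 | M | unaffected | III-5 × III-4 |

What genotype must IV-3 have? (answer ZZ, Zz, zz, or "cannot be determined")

cannot be determined

IV-3's phenotype allows ZZ or Zz, and no parent or child forces a single allele at both positions; consistent genotype assignments exist with IV-3 as ZZ or Zz.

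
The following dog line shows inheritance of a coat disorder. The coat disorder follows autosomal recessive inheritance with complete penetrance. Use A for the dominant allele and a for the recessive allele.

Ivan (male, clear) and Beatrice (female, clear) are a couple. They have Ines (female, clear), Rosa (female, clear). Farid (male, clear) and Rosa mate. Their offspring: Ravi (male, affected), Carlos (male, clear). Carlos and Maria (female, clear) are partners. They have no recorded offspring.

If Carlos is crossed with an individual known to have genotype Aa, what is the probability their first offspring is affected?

Farid is clear so carries A and passed a to Ravi (aa), so Farid is Aa.
Rosa is clear so carries A and passed a to Ravi (aa), so Rosa is Aa.
Carlos is a clear offspring of Farid (Aa) × Rosa (Aa), whose cross gives 1/4 AA : 1/2 Aa : 1/4 aa; conditioning on being clear, Carlos is AA with probability 1/3, Aa with probability 2/3.
Summing over parental genotype combinations, P(offspring is affected) = 2/3·1/4 = 1/6.

1/6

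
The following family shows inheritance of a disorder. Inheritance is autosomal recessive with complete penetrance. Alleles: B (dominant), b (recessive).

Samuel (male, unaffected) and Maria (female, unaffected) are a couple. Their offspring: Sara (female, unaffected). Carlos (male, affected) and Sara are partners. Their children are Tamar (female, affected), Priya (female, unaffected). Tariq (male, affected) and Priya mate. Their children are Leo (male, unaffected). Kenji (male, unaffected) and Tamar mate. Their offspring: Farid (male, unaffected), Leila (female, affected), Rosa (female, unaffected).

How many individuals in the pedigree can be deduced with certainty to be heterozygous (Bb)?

Obligate heterozygotes: Sara is unaffected so carries B and passed b to Tamar (bb), so Sara is Bb; Priya is unaffected so carries B and received b from Carlos (bb), so Priya is Bb; Kenji is unaffected so carries B and passed b to Leila (bb), so Kenji is Bb; Leo is unaffected so carries B and received b from Tariq (bb), so Leo is Bb; Farid is unaffected so carries B and received b from Tamar (bb), so Farid is Bb; Rosa is unaffected so carries B and received b from Tamar (bb), so Rosa is Bb.
Every other individual is either homozygous by phenotype or has at least one consistent homozygous assignment, so the count is 6.

6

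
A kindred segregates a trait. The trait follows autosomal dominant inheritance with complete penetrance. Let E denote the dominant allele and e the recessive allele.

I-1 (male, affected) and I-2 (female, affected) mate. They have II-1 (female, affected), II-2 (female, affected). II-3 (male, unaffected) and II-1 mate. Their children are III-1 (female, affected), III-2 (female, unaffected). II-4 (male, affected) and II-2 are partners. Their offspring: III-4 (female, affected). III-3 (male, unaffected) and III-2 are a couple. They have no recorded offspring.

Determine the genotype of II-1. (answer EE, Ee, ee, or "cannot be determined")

From phenotype alone, II-1 is EE or Ee.
II-1 is affected so carries E and passed e to III-2 (ee), so II-1 is Ee.

Ee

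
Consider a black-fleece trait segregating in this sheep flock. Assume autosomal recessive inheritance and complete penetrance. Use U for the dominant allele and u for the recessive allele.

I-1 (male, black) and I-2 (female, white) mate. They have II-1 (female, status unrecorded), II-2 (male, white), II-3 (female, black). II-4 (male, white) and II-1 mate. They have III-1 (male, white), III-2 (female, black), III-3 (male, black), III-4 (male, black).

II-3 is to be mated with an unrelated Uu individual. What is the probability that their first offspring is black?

1/2

II-3 is black, so II-3 is uu.
The cross gives 1/2 Uu : 1/2 uu, so P(offspring is black) = 1/2.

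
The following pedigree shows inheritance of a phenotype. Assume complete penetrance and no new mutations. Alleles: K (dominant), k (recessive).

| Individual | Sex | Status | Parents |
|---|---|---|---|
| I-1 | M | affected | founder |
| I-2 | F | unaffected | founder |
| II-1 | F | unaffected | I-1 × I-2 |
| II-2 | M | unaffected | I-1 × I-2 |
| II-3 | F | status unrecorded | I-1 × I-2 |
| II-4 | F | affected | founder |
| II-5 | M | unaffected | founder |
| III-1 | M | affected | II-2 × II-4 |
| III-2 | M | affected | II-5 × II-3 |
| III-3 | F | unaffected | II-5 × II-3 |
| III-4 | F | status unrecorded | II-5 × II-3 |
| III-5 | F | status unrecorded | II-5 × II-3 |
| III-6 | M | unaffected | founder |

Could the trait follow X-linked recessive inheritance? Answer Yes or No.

A consistent assignment under X-linked recessive exists: I-1 X^k Y, I-2 X^K X^K, II-1 X^K X^k, II-2 X^K Y, II-3 X^K X^k, II-4 X^k X^k, II-5 X^K Y, III-1 X^k Y, III-2 X^k Y, III-3 X^K X^K, III-4 X^K X^K, III-5 X^K X^K, III-6 X^K Y.
In this assignment every recorded phenotype matches its genotype and every non-founder's genotype is obtainable from its parents' genotypes, so the pedigree is consistent.

Yes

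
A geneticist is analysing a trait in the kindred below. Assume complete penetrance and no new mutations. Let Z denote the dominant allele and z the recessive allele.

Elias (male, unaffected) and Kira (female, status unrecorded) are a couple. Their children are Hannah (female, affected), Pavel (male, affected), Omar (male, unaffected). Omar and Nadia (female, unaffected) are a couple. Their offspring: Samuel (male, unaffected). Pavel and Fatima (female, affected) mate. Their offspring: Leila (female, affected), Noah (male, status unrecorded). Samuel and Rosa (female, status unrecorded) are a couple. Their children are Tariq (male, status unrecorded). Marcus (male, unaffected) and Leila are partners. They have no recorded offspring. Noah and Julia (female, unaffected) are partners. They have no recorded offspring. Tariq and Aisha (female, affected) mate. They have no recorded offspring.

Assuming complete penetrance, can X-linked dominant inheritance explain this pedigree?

A consistent assignment under X-linked dominant exists: Elias X^z Y, Kira X^Z X^z, Hannah X^Z X^z, Pavel X^Z Y, Omar X^z Y, Nadia X^z X^z, Fatima X^Z X^Z, Samuel X^z Y, Rosa X^Z X^Z, Leila X^Z X^Z, Noah X^Z Y, Marcus X^z Y, Julia X^z X^z, Tariq X^Z Y, Aisha X^Z X^Z.
In this assignment every recorded phenotype matches its genotype and every non-founder's genotype is obtainable from its parents' genotypes, so the pedigree is consistent.

Yes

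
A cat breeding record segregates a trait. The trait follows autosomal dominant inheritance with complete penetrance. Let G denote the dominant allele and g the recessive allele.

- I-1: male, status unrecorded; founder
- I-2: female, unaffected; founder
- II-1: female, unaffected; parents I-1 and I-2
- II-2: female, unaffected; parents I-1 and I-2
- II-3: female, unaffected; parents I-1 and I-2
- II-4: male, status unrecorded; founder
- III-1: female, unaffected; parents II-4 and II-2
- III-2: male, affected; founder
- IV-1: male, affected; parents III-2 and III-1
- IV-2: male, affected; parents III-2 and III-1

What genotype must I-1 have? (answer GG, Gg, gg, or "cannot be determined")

I-1's phenotype is unrecorded, and no parent or child forces a single allele at both positions; consistent genotype assignments exist with I-1 as Gg or gg.

cannot be determined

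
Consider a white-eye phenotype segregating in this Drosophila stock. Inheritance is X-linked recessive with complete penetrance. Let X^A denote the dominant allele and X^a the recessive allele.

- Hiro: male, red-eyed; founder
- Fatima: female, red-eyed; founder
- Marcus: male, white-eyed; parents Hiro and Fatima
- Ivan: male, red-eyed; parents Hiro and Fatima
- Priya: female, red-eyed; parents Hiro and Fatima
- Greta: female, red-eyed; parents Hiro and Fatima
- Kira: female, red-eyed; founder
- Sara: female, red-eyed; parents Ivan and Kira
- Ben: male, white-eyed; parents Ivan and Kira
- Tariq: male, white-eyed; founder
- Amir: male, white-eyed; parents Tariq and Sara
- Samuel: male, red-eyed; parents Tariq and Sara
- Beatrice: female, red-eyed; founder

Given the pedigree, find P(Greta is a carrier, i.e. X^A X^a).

1/2

Hiro is red-eyed, so Hiro is X^A Y.
Fatima is red-eyed so carries A and passed a to Marcus (X^a Y), so Fatima is X^A X^a.
Their cross gives offspring ratios 1/2 X^A X^A : 1/2 X^A X^a. Conditioning on Greta being red-eyed, P(X^A X^a) = 1/2 / 1 = 1/2.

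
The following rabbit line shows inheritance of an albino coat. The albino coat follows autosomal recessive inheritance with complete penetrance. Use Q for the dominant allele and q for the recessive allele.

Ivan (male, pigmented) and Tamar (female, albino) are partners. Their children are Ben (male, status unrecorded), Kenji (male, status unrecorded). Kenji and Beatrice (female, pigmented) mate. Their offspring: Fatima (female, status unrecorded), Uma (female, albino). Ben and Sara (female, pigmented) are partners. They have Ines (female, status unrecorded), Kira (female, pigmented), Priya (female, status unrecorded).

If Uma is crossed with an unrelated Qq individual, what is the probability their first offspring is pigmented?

1/2

Uma is albino, so Uma is qq.
The cross gives 1/2 Qq : 1/2 qq, so P(offspring is pigmented) = 1/2.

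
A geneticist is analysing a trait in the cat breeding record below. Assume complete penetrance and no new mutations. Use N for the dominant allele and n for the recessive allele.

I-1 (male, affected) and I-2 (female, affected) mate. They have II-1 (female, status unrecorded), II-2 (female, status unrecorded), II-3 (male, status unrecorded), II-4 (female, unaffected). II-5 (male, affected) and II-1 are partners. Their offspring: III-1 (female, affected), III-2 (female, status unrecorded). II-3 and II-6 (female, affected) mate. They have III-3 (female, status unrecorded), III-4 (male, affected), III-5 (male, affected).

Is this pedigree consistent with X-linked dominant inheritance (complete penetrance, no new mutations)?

No

Under X-linked dominant, II-4 (unaffected, female) cannot arise from I-1 (affected) × I-2 (affected).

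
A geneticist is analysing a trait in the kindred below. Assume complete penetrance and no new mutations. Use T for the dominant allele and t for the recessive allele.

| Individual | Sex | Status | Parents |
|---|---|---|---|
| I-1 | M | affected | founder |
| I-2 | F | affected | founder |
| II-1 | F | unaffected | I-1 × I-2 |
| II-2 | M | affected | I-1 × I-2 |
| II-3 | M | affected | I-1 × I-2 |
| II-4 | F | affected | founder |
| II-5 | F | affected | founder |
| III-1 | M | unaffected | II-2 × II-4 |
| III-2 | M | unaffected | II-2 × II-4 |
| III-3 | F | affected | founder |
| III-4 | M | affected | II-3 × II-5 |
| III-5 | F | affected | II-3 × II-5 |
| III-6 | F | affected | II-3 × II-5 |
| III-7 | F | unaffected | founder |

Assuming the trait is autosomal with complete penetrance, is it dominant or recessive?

dominant

I-1 and I-2 are both affected yet have an unaffected child II-1. Under a recessive model two affected parents are homozygous and every child would be affected, so the trait cannot be recessive.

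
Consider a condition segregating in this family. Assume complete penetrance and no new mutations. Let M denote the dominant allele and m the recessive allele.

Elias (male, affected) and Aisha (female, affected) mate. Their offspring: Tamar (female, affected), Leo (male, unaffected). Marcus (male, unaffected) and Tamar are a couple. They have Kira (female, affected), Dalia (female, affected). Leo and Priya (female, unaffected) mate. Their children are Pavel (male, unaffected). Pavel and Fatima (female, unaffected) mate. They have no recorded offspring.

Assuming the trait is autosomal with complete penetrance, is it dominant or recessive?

Elias and Aisha are both affected yet have an unaffected child Leo. Under a recessive model two affected parents are homozygous and every child would be affected, so the trait cannot be recessive.

dominant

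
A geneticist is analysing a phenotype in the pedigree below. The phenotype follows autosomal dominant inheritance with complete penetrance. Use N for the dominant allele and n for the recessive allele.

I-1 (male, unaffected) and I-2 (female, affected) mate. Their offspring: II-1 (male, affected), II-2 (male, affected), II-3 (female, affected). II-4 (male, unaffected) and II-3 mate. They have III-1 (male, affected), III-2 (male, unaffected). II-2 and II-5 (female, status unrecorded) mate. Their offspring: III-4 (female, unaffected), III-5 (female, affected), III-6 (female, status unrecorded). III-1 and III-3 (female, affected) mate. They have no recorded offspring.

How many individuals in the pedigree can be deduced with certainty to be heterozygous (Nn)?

Obligate heterozygotes: II-1 is affected so carries N and received n from I-1 (nn), so II-1 is Nn; II-2 is affected so carries N and received n from I-1 (nn), so II-2 is Nn; II-3 is affected so carries N and received n from I-1 (nn), so II-3 is Nn; III-1 is affected so carries N and received n from II-4 (nn), so III-1 is Nn.
Every other individual is either homozygous by phenotype or has at least one consistent homozygous assignment, so the count is 4.

4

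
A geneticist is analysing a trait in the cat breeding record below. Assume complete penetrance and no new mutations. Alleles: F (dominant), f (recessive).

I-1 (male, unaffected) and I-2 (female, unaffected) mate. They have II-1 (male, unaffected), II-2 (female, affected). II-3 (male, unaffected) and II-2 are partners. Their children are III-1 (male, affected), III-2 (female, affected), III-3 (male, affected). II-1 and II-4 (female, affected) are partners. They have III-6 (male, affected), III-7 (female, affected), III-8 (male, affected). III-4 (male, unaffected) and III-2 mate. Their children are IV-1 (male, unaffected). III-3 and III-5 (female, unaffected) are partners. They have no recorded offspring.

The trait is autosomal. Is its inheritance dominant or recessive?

recessive

I-1 and I-2 are both unaffected yet have an affected child II-2. Under dominance, an affected child requires at least one affected parent, so the trait cannot be dominant.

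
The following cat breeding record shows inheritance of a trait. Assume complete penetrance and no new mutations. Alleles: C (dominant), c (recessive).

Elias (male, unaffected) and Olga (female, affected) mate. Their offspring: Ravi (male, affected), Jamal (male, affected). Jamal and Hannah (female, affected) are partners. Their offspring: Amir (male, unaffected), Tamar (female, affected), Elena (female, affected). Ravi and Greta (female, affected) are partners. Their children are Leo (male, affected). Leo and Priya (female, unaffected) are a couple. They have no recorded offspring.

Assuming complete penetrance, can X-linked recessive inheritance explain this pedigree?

Under X-linked recessive, Amir (unaffected, male) cannot arise from Jamal (affected) × Hannah (affected).

No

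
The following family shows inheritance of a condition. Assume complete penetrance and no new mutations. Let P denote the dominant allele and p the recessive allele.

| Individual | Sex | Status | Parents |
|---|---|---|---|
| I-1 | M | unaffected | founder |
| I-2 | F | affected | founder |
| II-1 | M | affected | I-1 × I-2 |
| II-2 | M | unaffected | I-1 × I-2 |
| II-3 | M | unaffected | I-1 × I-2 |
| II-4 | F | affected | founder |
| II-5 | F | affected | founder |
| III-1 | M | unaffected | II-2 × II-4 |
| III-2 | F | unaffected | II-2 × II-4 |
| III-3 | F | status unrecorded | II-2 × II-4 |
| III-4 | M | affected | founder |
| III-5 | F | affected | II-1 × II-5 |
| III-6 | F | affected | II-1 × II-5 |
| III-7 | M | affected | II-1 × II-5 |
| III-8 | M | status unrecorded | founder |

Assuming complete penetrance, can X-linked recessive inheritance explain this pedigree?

No

Under X-linked recessive, II-2 (unaffected, male) cannot arise from I-1 (unaffected) × I-2 (affected).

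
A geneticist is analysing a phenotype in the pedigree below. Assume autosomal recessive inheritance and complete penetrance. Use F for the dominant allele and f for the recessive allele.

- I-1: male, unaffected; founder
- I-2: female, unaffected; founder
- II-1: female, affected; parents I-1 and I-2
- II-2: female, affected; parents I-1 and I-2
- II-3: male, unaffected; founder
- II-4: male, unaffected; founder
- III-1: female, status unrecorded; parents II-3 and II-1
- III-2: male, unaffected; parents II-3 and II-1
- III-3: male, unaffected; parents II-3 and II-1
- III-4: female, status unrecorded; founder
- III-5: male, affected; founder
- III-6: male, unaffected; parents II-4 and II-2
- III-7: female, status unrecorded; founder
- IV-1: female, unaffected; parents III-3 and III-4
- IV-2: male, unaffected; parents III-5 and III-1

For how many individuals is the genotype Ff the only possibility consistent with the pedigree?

Obligate heterozygotes: I-1 is unaffected so carries F and passed f to II-1 (ff), so I-1 is Ff; I-2 is unaffected so carries F and passed f to II-1 (ff), so I-2 is Ff; III-1 passed F to IV-2 (Ff, whose f came from III-5) and received f from II-1 (ff), so III-1 is Ff; III-2 is unaffected so carries F and received f from II-1 (ff), so III-2 is Ff; III-3 is unaffected so carries F and received f from II-1 (ff), so III-3 is Ff; III-6 is unaffected so carries F and received f from II-2 (ff), so III-6 is Ff; IV-2 is unaffected so carries F and received f from III-5 (ff), so IV-2 is Ff.
Every other individual is either homozygous by phenotype or has at least one consistent homozygous assignment, so the count is 7.

7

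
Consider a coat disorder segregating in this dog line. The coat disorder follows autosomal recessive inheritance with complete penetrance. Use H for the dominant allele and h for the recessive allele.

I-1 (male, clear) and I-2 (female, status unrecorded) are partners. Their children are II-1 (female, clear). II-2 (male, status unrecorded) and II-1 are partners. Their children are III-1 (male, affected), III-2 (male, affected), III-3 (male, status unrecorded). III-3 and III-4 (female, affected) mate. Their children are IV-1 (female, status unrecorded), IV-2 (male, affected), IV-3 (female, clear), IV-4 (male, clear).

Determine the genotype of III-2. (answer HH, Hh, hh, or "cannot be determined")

III-2 is affected, so III-2 is hh.

hh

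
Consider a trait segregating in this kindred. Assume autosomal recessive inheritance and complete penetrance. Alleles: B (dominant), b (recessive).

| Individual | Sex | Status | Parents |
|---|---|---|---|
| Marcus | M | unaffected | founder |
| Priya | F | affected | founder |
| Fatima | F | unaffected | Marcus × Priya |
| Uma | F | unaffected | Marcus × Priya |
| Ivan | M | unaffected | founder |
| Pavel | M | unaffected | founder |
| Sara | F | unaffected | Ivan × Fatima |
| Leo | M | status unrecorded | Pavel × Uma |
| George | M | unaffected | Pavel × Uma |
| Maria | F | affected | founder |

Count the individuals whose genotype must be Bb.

Obligate heterozygotes: Fatima is unaffected so carries B and received b from Priya (bb), so Fatima is Bb; Uma is unaffected so carries B and received b from Priya (bb), so Uma is Bb.
Every other individual is either homozygous by phenotype or has at least one consistent homozygous assignment, so the count is 2.

2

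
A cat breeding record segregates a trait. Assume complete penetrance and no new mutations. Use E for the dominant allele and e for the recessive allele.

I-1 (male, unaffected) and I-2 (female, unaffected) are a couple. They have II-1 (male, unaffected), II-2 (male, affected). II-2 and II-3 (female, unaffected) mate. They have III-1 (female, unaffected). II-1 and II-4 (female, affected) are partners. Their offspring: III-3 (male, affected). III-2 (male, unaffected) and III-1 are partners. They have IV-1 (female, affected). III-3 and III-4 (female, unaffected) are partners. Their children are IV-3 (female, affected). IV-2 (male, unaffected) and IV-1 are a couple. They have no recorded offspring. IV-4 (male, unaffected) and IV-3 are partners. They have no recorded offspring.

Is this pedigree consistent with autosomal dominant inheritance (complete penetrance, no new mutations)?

No

Under autosomal dominant, II-2 (affected, male) cannot arise from I-1 (unaffected) × I-2 (unaffected).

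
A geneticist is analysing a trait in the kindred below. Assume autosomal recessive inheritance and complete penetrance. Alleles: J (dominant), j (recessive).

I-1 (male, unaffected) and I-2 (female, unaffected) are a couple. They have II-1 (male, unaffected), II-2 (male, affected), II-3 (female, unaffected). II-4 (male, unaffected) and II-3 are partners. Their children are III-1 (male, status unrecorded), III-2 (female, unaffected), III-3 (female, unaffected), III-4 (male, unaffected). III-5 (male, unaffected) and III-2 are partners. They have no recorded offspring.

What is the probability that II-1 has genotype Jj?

I-1 is unaffected so carries J and passed j to II-2 (jj), so I-1 is Jj.
I-2 is unaffected so carries J and passed j to II-2 (jj), so I-2 is Jj.
Their cross gives offspring ratios 1/4 JJ : 1/2 Jj : 1/4 jj. Conditioning on II-1 being unaffected, P(Jj) = 1/2 / 3/4 = 2/3.

2/3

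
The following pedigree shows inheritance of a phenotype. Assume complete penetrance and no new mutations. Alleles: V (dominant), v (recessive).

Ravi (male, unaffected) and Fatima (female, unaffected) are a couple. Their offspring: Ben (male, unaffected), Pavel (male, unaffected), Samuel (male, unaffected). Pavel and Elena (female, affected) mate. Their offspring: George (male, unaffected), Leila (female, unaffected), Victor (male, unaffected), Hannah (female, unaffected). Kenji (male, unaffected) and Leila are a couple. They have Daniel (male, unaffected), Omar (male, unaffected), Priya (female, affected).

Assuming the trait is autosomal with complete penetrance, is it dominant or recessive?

Kenji and Leila are both unaffected yet have an affected child Priya. Under dominance, an affected child requires at least one affected parent, so the trait cannot be dominant.

recessive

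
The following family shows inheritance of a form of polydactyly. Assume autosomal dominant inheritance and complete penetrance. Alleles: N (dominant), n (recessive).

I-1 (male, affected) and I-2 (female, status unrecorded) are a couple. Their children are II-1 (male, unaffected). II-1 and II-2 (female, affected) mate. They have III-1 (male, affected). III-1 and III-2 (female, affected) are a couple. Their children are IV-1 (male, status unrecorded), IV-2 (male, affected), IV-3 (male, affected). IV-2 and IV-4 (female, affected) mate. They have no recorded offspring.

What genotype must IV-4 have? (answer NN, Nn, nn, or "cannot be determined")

IV-4's phenotype allows NN or Nn, and no parent or child forces a single allele at both positions; consistent genotype assignments exist with IV-4 as NN or Nn.

cannot be determined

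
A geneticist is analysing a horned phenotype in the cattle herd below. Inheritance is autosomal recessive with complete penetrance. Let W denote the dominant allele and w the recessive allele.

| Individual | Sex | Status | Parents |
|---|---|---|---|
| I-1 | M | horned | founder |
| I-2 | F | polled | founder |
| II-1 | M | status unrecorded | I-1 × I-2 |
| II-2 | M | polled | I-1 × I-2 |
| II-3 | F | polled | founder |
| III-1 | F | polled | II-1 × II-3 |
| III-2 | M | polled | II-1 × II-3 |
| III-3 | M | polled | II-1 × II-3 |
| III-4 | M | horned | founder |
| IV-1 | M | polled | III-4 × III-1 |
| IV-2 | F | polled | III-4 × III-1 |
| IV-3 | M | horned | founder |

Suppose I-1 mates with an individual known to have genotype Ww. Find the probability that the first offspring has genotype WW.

I-1 is horned, so I-1 is ww.
The cross gives 1/2 Ww : 1/2 ww, so P(offspring has genotype WW) = 0.

0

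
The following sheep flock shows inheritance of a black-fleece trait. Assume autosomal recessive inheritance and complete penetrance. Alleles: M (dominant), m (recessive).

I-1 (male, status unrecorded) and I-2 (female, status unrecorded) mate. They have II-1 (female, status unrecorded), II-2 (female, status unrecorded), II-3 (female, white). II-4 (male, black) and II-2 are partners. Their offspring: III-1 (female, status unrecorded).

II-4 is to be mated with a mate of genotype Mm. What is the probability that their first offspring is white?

II-4 is black, so II-4 is mm.
The cross gives 1/2 Mm : 1/2 mm, so P(offspring is white) = 1/2.

1/2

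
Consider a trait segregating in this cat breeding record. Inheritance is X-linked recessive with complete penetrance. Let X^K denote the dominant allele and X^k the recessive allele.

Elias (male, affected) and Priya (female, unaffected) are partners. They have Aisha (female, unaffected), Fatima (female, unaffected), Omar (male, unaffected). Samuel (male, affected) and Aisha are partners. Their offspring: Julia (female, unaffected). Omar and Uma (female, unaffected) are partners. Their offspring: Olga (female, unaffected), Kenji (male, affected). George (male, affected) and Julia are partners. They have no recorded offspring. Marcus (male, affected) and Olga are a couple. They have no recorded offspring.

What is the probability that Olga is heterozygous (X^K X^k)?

Omar is unaffected, so Omar is X^K Y.
Uma is unaffected so carries K and passed k to Kenji (X^k Y), so Uma is X^K X^k.
Their cross gives offspring ratios 1/2 X^K X^K : 1/2 X^K X^k. Conditioning on Olga being unaffected, P(X^K X^k) = 1/2 / 1 = 1/2.

1/2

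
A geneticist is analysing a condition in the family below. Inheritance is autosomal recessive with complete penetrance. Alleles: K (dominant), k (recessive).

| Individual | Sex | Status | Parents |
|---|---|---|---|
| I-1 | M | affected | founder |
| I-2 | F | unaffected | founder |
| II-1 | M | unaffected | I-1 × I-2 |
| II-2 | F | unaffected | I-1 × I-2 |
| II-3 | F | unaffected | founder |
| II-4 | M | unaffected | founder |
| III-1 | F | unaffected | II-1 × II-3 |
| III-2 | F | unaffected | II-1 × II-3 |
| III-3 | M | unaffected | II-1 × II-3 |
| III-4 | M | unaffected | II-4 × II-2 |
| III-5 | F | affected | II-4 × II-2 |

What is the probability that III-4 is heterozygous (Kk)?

II-4 is unaffected so carries K and passed k to III-5 (kk), so II-4 is Kk.
II-2 is unaffected so carries K and received k from I-1 (kk), so II-2 is Kk.
Their cross gives offspring ratios 1/4 KK : 1/2 Kk : 1/4 kk. Conditioning on III-4 being unaffected, P(Kk) = 1/2 / 3/4 = 2/3.

2/3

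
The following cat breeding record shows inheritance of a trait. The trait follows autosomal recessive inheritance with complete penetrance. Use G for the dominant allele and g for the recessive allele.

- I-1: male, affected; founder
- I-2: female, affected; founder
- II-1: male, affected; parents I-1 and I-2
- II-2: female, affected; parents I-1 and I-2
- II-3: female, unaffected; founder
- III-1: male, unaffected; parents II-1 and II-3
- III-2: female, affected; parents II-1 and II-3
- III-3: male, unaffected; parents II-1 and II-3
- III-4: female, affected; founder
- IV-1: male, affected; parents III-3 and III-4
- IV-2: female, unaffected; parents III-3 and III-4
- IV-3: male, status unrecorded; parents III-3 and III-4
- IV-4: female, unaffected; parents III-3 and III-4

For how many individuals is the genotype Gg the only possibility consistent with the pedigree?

5

Obligate heterozygotes: II-3 is unaffected so carries G and passed g to III-2 (gg), so II-3 is Gg; III-1 is unaffected so carries G and received g from II-1 (gg), so III-1 is Gg; III-3 is unaffected so carries G and received g from II-1 (gg), so III-3 is Gg; IV-2 is unaffected so carries G and received g from III-4 (gg), so IV-2 is Gg; IV-4 is unaffected so carries G and received g from III-4 (gg), so IV-4 is Gg.
Every other individual is either homozygous by phenotype or has at least one consistent homozygous assignment, so the count is 5.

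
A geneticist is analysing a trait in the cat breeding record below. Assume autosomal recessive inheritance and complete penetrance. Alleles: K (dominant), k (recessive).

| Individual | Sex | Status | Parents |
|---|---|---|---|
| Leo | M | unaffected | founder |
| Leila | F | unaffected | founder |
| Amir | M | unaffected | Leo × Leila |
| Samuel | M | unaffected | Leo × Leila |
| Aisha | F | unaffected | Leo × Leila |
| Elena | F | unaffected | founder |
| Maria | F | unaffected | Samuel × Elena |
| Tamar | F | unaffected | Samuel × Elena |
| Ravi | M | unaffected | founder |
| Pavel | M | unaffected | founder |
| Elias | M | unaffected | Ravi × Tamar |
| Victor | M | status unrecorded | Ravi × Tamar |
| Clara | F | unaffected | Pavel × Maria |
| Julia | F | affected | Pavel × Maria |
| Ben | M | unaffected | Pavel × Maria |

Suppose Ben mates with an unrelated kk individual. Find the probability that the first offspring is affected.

1/3

Pavel is unaffected so carries K and passed k to Julia (kk), so Pavel is Kk.
Maria is unaffected so carries K and passed k to Julia (kk), so Maria is Kk.
Ben is an unaffected offspring of Pavel (Kk) × Maria (Kk), whose cross gives 1/4 KK : 1/2 Kk : 1/4 kk; conditioning on being unaffected, Ben is KK with probability 1/3, Kk with probability 2/3.
Summing over parental genotype combinations, P(offspring is affected) = 2/3·1/2 = 1/3.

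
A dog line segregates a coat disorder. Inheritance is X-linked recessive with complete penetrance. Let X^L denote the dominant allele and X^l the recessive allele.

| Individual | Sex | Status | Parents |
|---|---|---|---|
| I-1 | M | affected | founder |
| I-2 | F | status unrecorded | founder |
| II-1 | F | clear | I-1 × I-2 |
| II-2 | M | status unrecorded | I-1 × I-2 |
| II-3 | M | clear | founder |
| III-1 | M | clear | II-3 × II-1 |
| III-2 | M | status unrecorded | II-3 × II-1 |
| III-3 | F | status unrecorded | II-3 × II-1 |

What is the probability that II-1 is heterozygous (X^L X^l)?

II-1 is clear so carries L and received l from I-1 (X^l Y), so II-1 is X^L X^l, giving P(X^L X^l) = 1.

1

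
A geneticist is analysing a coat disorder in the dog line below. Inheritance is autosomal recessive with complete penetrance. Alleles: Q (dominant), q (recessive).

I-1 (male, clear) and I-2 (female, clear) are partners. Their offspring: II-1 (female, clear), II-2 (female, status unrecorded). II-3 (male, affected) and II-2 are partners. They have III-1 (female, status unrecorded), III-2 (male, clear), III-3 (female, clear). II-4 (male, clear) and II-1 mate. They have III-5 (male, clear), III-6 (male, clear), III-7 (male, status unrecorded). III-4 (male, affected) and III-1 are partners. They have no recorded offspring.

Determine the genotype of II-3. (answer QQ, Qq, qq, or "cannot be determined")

qq

II-3 is affected, so II-3 is qq.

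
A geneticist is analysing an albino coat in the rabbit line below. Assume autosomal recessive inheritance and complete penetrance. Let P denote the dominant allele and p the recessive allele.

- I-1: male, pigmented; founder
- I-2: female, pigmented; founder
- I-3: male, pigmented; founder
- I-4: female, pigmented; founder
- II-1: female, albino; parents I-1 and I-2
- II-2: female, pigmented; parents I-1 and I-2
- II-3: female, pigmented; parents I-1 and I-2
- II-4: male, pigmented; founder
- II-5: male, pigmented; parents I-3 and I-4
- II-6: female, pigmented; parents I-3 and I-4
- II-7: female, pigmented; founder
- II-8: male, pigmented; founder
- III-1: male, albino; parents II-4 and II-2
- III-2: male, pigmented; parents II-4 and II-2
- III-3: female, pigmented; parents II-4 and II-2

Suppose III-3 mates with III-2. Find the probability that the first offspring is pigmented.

II-4 is pigmented so carries P and passed p to III-1 (pp), so II-4 is Pp.
II-2 is pigmented so carries P and passed p to III-1 (pp), so II-2 is Pp.
III-3 is a pigmented offspring of II-4 (Pp) × II-2 (Pp), whose cross gives 1/4 PP : 1/2 Pp : 1/4 pp; conditioning on being pigmented, III-3 is PP with probability 1/3, Pp with probability 2/3.
III-2 is a pigmented offspring of II-4 (Pp) × II-2 (Pp), whose cross gives 1/4 PP : 1/2 Pp : 1/4 pp; conditioning on being pigmented, III-2 is PP with probability 1/3, Pp with probability 2/3.
Summing over parental genotype combinations, P(offspring is pigmented) = 1/9·1 + 2/9·1 + 2/9·1 + 4/9·3/4 = 8/9.

8/9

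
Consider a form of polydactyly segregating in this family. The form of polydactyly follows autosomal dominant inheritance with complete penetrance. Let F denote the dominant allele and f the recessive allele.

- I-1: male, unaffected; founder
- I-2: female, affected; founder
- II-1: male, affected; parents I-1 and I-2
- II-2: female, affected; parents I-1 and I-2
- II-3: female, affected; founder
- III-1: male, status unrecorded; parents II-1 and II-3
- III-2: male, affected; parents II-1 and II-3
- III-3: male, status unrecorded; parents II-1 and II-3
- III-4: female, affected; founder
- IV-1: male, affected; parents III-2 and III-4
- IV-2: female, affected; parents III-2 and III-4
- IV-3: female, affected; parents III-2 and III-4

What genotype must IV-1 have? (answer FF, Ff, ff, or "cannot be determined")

cannot be determined

IV-1's phenotype allows FF or Ff, and no parent or child forces a single allele at both positions; consistent genotype assignments exist with IV-1 as FF or Ff.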